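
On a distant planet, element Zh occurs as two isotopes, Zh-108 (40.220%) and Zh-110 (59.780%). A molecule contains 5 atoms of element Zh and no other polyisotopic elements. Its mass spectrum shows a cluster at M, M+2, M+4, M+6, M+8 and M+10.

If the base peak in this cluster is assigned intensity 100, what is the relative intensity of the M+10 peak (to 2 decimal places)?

(0.40220 + 0.59780)^5 gives M 0.0105, M+2 0.0782, M+4 0.2325, M+6 0.3456, M+8 0.2568, M+10 0.0763; the largest is M+6.
P(M+6) = C(5,3) × 0.40220^2 × 0.59780^3 = 10 × 0.16176484 × 0.2136327 = 0.345583 (base)
P(M+10) = C(5,5) × 0.40220^0 × 0.59780^5 = 1 × 1.0000 × 0.07634482 = 0.076345
Relative intensity = 0.076345 / 0.345583 × 100 = 22.09

22.09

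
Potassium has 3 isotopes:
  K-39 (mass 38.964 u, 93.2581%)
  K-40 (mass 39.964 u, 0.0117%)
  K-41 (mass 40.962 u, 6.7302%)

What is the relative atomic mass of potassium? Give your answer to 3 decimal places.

Weight each isotope mass by its fractional abundance: 0.932581 × 38.964 + 0.000117 × 39.964 + 0.067302 × 40.962
= 36.3371 + 0.0047 + 2.7568 = 39.0986 u

39.099 u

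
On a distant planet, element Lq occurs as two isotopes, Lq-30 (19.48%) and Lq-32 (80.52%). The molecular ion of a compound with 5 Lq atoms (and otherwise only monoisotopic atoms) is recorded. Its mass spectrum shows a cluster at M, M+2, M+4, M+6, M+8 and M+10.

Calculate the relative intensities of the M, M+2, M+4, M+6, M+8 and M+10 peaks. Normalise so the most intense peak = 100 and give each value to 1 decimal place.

Each Lq atom is independently Lq-30 (p = 0.1948) or Lq-32 (q = 0.8052); the cluster is the binomial expansion (p + q)^5.
P(M) = 0.1948^5 = 0.000281
P(M+2) = 5 × 0.1948^4 × 0.8052^1 = 0.005797
P(M+4) = 10 × 0.1948^3 × 0.8052^2 = 0.047926
P(M+6) = 10 × 0.1948^2 × 0.8052^3 = 0.198102
P(M+8) = 5 × 0.1948^1 × 0.8052^4 = 0.409425
P(M+10) = 0.8052^5 = 0.338469
The M+8 peak is largest (0.409425); scaling to 100 gives 0.1 : 1.4 : 11.7 : 48.4 : 100.0 : 82.7.

0.1 : 1.4 : 11.7 : 48.4 : 100.0 : 82.7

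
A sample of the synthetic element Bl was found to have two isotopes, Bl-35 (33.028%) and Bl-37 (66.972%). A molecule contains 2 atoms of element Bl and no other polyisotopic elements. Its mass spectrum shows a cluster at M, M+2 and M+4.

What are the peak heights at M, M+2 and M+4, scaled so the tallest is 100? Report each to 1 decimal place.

Expanding (0.33028 + 0.66972)^2:
P(M) = 0.33028^2 = 0.109085
P(M+2) = 2 × 0.33028^1 × 0.66972^1 = 0.442390
P(M+4) = 0.66972^2 = 0.448525
The M+4 peak is largest (0.448525); scaling to 100 gives 24.3 : 98.6 : 100.0.

24.3 : 98.6 : 100.0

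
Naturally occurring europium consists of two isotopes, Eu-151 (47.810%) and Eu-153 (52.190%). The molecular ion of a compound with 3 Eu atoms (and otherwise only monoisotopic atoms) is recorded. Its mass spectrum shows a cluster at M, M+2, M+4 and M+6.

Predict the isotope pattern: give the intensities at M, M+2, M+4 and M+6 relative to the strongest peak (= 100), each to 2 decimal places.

27.97 : 91.61 : 100.00 : 36.39

Each Eu atom is independently Eu-151 (p = 0.47810) or Eu-153 (q = 0.52190); the cluster is the binomial expansion (p + q)^3.
P(M) = 0.47810^3 = 0.109284
P(M+2) = 3 × 0.47810^2 × 0.52190^1 = 0.357887
P(M+4) = 3 × 0.47810^1 × 0.52190^2 = 0.390674
P(M+6) = 0.52190^3 = 0.142155
The M+4 peak is largest (0.390674); scaling to 100 gives 27.97 : 91.61 : 100.00 : 36.39.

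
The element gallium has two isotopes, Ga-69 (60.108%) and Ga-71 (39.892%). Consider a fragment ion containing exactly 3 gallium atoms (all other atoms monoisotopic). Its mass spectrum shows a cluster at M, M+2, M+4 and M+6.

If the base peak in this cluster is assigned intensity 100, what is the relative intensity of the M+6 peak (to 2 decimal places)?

(0.60108 + 0.39892)^3 gives M 0.2172, M+2 0.4324, M+4 0.2870, M+6 0.0635; the largest is M+2.
P(M+2) = C(3,1) × 0.60108^2 × 0.39892^1 = 3 × 0.36129717 × 0.39892 = 0.432386 (base)
P(M+6) = C(3,3) × 0.60108^0 × 0.39892^3 = 1 × 1.0000 × 0.063483 = 0.063483
Relative intensity = 0.063483 / 0.432386 × 100 = 14.68

14.68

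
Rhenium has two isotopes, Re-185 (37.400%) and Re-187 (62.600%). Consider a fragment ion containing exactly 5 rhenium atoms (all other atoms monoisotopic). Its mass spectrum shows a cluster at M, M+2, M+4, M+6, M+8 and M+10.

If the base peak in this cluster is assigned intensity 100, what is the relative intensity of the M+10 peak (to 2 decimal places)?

28.02

(0.37400 + 0.62600)^5 gives M 0.0073, M+2 0.0612, M+4 0.2050, M+6 0.3431, M+8 0.2872, M+10 0.0961; the largest is M+6.
P(M+6) = C(5,3) × 0.37400^2 × 0.62600^3 = 10 × 0.139876 × 0.24531438 = 0.343136 (base)
P(M+10) = C(5,5) × 0.37400^0 × 0.62600^5 = 1 × 1.0000 × 0.09613282 = 0.096133
Relative intensity = 0.096133 / 0.343136 × 100 = 28.02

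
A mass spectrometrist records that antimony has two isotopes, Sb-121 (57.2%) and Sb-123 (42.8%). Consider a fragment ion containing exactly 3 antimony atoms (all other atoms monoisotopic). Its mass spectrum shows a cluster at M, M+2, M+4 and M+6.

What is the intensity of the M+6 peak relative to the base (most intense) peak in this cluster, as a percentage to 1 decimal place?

Term probabilities: M 0.1871, M+2 0.4201, M+4 0.3143, M+6 0.0784. Base peak = M+2.
P(M+2) = C(3,1) × 0.572^2 × 0.428^1 = 3 × 0.327184 × 0.4280 = 0.420104 (base)
P(M+6) = C(3,3) × 0.572^0 × 0.428^3 = 1 × 1.0000 × 0.07840275 = 0.078403
Relative intensity = 0.078403 / 0.420104 × 100 = 18.7

18.7%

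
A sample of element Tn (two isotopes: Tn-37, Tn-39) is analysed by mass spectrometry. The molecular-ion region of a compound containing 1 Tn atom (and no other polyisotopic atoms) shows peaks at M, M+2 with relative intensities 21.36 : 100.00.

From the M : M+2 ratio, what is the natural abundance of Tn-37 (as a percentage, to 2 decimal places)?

17.60%

Write p for the Tn-37 fraction. I(M+2)/I(M) = [C(1,1)·p^0·(1−p)] / p^1 = 1·(1−p)/p = 100.00/21.36 = 4.6816
(1−p)/p = 4.6816/1 = 4.6816  ⇒  p = 1/(1 + 4.6816) = 0.1760
Tn-37: 17.60%, Tn-39: 82.40%.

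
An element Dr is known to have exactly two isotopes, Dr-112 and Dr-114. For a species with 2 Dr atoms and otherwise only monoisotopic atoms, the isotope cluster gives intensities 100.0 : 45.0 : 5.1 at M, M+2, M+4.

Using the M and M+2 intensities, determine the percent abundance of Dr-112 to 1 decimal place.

81.6%

Write p for the Dr-112 fraction. I(M+2)/I(M) = [C(2,1)·p^1·(1−p)] / p^2 = 2·(1−p)/p = 45.0/100.0 = 0.4500
(1−p)/p = 0.4500/2 = 0.2250  ⇒  p = 1/(1 + 0.2250) = 0.8163
Dr-112: 81.6%, Dr-114: 18.4%.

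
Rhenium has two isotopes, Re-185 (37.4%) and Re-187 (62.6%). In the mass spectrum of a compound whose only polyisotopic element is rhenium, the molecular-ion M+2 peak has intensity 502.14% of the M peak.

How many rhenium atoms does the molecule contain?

3

The M+2/M ratio from n Re atoms is n · q/p = n · 0.626/0.374.
n = 5.0214 × 0.374/0.626 = 3.00 ≈ 3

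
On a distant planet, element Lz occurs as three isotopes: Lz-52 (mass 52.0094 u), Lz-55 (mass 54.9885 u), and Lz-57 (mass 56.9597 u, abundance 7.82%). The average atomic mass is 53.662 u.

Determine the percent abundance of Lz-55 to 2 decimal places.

42.48%

The remaining 92.18% is split between Lz-52 (fraction x) and Lz-55 (fraction 0.9218 − x).
Substituting: 52.0094x + 54.9885(0.9218 − x) = 49.20775146
(52.0094 − 54.9885)x = -1.48064784  ⇒  x = 0.49701, y = 0.42479
Lz-52: 49.70%, Lz-55: 42.48%.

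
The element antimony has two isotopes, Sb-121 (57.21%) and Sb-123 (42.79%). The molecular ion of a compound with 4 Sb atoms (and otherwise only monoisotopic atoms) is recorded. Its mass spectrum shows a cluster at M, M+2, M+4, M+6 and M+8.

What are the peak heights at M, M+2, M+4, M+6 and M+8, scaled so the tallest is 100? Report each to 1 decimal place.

Expanding (0.5721 + 0.4279)^4:
P(M) = 0.5721^4 = 0.107124
P(M+2) = 4 × 0.5721^3 × 0.4279^1 = 0.320493
P(M+4) = 6 × 0.5721^2 × 0.4279^2 = 0.359567
P(M+6) = 4 × 0.5721^1 × 0.4279^3 = 0.179291
P(M+8) = 0.4279^4 = 0.033525
The M+4 peak is largest (0.359567); scaling to 100 gives 29.8 : 89.1 : 100.0 : 49.9 : 9.3.

29.8 : 89.1 : 100.0 : 49.9 : 9.3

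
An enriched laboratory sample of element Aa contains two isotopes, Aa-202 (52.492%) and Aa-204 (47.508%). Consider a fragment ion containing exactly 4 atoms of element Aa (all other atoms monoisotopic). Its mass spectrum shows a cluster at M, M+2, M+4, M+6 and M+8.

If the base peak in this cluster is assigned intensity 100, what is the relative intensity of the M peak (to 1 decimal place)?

Binomial terms of (0.52492 + 0.47508)^4: M 0.0759, M+2 0.2749, M+4 0.3731, M+6 0.2251, M+8 0.0509 → M+4 is the base peak.
P(M+4) = C(4,2) × 0.52492^2 × 0.47508^2 = 6 × 0.27554101 × 0.22570101 = 0.373139 (base)
P(M) = C(4,0) × 0.52492^4 × 0.47508^0 = 1 × 0.07592285 × 1.0000 = 0.075923
Relative intensity = 0.075923 / 0.373139 × 100 = 20.3

20.3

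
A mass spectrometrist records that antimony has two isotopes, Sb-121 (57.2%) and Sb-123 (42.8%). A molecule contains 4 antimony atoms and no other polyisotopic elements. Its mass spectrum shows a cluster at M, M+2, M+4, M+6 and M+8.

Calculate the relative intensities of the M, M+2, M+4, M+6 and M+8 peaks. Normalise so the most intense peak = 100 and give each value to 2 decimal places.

29.77 : 89.10 : 100.00 : 49.88 : 9.33

The 4 Sb atoms are independent, so intensities follow the terms of (0.572 + 0.428)^4.
P(M) = 0.572^4 = 0.107049
P(M+2) = 4 × 0.572^3 × 0.428^1 = 0.320400
P(M+4) = 6 × 0.572^2 × 0.428^2 = 0.359609
P(M+6) = 4 × 0.572^1 × 0.428^3 = 0.179385
P(M+8) = 0.428^4 = 0.033556
The M+4 peak is largest (0.359609); scaling to 100 gives 29.77 : 89.10 : 100.00 : 49.88 : 9.33.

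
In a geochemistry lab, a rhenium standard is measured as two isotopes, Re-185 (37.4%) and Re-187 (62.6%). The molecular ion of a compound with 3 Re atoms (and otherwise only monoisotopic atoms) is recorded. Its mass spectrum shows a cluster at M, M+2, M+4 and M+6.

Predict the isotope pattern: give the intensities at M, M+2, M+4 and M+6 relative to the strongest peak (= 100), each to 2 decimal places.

The 3 Re atoms are independent, so intensities follow the terms of (0.374 + 0.626)^3.
P(M) = 0.374^3 = 0.052314
P(M+2) = 3 × 0.374^2 × 0.626^1 = 0.262687
P(M+4) = 3 × 0.374^1 × 0.626^2 = 0.439685
P(M+6) = 0.626^3 = 0.245314
The M+4 peak is largest (0.439685); scaling to 100 gives 11.90 : 59.74 : 100.00 : 55.79.

11.90 : 59.74 : 100.00 : 55.79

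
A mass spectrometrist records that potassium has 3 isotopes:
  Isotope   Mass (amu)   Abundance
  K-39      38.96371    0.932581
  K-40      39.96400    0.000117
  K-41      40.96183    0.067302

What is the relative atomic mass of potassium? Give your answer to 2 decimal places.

Ar = Σ fᵢ·mᵢ = 0.932581 × 38.96371 + 0.000117 × 39.96400 + 0.067302 × 40.96183
= 36.336816 + 0.004676 + 2.756813 = 39.098305 amu

39.10 amu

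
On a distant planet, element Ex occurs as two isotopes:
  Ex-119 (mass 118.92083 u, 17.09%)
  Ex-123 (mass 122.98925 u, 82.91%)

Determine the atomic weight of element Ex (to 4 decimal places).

Weight each isotope mass by its fractional abundance: 0.1709 × 118.92083 + 0.8291 × 122.98925
= 20.323570 + 101.970387 = 122.293957 u

122.2940 u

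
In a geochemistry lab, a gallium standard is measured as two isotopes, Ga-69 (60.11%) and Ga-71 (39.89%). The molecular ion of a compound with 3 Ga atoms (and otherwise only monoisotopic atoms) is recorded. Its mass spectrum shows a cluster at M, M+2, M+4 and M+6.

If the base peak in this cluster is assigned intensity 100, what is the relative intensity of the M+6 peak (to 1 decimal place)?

14.7

Term probabilities: M 0.2172, M+2 0.4324, M+4 0.2869, M+6 0.0635. Base peak = M+2.
P(M+2) = C(3,1) × 0.6011^2 × 0.3989^1 = 3 × 0.36132121 × 0.3989 = 0.432393 (base)
P(M+6) = C(3,3) × 0.6011^0 × 0.3989^3 = 1 × 1.0000 × 0.06347345 = 0.063473
Relative intensity = 0.063473 / 0.432393 × 100 = 14.7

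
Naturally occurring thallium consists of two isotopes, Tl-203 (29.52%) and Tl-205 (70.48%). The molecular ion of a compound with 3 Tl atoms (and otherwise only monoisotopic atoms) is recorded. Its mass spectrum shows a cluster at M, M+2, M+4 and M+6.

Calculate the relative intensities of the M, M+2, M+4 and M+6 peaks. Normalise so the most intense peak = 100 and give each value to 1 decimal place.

Expanding (0.2952 + 0.7048)^3:
P(M) = 0.2952^3 = 0.025725
P(M+2) = 3 × 0.2952^2 × 0.7048^1 = 0.184255
P(M+4) = 3 × 0.2952^1 × 0.7048^2 = 0.439916
P(M+6) = 0.7048^3 = 0.350104
The M+4 peak is largest (0.439916); scaling to 100 gives 5.8 : 41.9 : 100.0 : 79.6.

5.8 : 41.9 : 100.0 : 79.6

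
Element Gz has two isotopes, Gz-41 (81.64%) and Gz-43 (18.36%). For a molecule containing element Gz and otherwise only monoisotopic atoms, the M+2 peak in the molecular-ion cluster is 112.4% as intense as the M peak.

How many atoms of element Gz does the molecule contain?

5

With n Gz atoms, P(M+2)/P(M) = C(n,1)·p^(n−1)q / p^n = n·q/p = n · 0.1836/0.8164.
n = 1.124 × 0.8164/0.1836 = 5.00 ≈ 5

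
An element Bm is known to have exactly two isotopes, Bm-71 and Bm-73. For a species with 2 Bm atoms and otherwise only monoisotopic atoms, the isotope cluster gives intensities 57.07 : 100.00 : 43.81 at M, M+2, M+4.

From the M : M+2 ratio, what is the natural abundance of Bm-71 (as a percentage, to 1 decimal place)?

If p is the fraction of Bm that is Bm-71, then I(M+2)/I(M) = [C(2,1)·p^1·(1−p)] / p^2 = 2·(1−p)/p = 100.00/57.07 = 1.7522
(1−p)/p = 1.7522/2 = 0.8761  ⇒  p = 1/(1 + 0.8761) = 0.5330
Bm-71: 53.3%, Bm-73: 46.7%.

53.3%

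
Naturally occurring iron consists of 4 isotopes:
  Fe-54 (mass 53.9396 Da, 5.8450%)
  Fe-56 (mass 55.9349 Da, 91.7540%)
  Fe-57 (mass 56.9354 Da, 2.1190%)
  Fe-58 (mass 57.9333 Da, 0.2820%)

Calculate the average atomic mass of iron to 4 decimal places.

55.8451 Da

Weight each isotope mass by its fractional abundance: 0.058450 × 53.9396 + 0.917540 × 55.9349 + 0.021190 × 56.9354 + 0.002820 × 57.9333
= 3.15277 + 51.32251 + 1.20646 + 0.16337 = 55.84511 Da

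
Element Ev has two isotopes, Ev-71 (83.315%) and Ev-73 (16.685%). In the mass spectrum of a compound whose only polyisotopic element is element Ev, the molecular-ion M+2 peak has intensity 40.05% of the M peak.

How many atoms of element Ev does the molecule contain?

The M+2/M ratio from n Ev atoms is n · q/p = n · 0.16685/0.83315.
n = 0.4005 × 0.83315/0.16685 = 2.00 ≈ 2

2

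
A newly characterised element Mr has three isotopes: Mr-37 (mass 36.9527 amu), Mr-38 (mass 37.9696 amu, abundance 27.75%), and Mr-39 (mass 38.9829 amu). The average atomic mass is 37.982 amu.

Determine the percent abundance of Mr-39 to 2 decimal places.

Let x and y be the fractions of Mr-37 and Mr-39. Then x + y = 1 − 0.2775 = 0.7225 and 36.9527x + 38.9829y = 37.982 − 0.2775×37.9696 = 27.445436.
Substituting: 36.9527x + 38.9829(0.7225 − x) = 27.445436
(36.9527 − 38.9829)x = -0.71970925  ⇒  x = 0.35450, y = 0.36800
Mr-37: 35.45%, Mr-39: 36.80%.

36.80%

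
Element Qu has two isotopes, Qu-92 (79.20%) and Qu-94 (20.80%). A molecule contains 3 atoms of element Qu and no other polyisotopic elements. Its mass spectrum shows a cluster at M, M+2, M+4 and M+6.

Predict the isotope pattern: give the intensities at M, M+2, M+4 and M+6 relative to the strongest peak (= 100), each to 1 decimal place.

Each Qu atom is independently Qu-92 (p = 0.7920) or Qu-94 (q = 0.2080); the cluster is the binomial expansion (p + q)^3.
P(M) = 0.7920^3 = 0.496793
P(M+2) = 3 × 0.7920^2 × 0.2080^1 = 0.391413
P(M+4) = 3 × 0.7920^1 × 0.2080^2 = 0.102795
P(M+6) = 0.2080^3 = 0.008999
The M peak is largest (0.496793); scaling to 100 gives 100.0 : 78.8 : 20.7 : 1.8.

100.0 : 78.8 : 20.7 : 1.8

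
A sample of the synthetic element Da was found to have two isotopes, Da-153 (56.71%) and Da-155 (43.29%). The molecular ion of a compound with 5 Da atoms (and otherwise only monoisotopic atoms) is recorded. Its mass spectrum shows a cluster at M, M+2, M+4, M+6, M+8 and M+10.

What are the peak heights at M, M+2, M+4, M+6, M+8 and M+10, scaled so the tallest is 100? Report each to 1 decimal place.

17.2 : 65.5 : 100.0 : 76.3 : 29.1 : 4.4

The 5 Da atoms are independent, so intensities follow the terms of (0.5671 + 0.4329)^5.
P(M) = 0.5671^5 = 0.058654
P(M+2) = 5 × 0.5671^4 × 0.4329^1 = 0.223870
P(M+4) = 10 × 0.5671^3 × 0.4329^2 = 0.341786
P(M+6) = 10 × 0.5671^2 × 0.4329^3 = 0.260905
P(M+8) = 5 × 0.5671^1 × 0.4329^4 = 0.099582
P(M+10) = 0.4329^5 = 0.015203
The M+4 peak is largest (0.341786); scaling to 100 gives 17.2 : 65.5 : 100.0 : 76.3 : 29.1 : 4.4.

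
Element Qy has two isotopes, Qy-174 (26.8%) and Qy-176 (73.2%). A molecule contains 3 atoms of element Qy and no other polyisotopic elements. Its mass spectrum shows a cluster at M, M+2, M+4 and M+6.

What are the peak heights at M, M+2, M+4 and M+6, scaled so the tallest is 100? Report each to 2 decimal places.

Each Qy atom is independently Qy-174 (p = 0.268) or Qy-176 (q = 0.732); the cluster is the binomial expansion (p + q)^3.
P(M) = 0.268^3 = 0.019249
P(M+2) = 3 × 0.268^2 × 0.732^1 = 0.157726
P(M+4) = 3 × 0.268^1 × 0.732^2 = 0.430802
P(M+6) = 0.732^3 = 0.392223
The M+4 peak is largest (0.430802); scaling to 100 gives 4.47 : 36.61 : 100.00 : 91.04.

4.47 : 36.61 : 100.00 : 91.04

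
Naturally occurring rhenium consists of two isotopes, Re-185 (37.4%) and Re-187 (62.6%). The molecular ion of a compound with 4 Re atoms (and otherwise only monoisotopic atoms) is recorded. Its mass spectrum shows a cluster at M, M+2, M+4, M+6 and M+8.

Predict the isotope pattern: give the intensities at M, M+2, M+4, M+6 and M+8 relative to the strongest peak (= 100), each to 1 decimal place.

Each Re atom is independently Re-185 (p = 0.374) or Re-187 (q = 0.626); the cluster is the binomial expansion (p + q)^4.
P(M) = 0.374^4 = 0.019565
P(M+2) = 4 × 0.374^3 × 0.626^1 = 0.130993
P(M+4) = 6 × 0.374^2 × 0.626^2 = 0.328884
P(M+6) = 4 × 0.374^1 × 0.626^3 = 0.366990
P(M+8) = 0.626^4 = 0.153567
The M+6 peak is largest (0.366990); scaling to 100 gives 5.3 : 35.7 : 89.6 : 100.0 : 41.8.

5.3 : 35.7 : 89.6 : 100.0 : 41.8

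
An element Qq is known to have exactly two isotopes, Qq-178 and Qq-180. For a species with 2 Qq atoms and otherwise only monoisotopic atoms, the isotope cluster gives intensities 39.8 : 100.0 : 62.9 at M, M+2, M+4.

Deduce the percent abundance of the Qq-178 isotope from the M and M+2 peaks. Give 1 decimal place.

Let p = fractional abundance of Qq-178. I(M+2)/I(M) = [C(2,1)·p^1·(1−p)] / p^2 = 2·(1−p)/p = 100.0/39.8 = 2.5126
(1−p)/p = 2.5126/2 = 1.2563  ⇒  p = 1/(1 + 1.2563) = 0.4432
Qq-178: 44.3%, Qq-180: 55.7%.

44.3%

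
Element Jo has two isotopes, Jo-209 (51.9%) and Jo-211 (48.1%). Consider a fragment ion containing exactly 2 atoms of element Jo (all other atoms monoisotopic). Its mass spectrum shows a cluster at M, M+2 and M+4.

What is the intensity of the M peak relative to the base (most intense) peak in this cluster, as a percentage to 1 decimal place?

Binomial terms of (0.519 + 0.481)^2: M 0.2694, M+2 0.4993, M+4 0.2314 → M+2 is the base peak.
P(M+2) = C(2,1) × 0.519^1 × 0.481^1 = 2 × 0.5190 × 0.4810 = 0.499278 (base)
P(M) = C(2,0) × 0.519^2 × 0.481^0 = 1 × 0.269361 × 1.0000 = 0.269361
Relative intensity = 0.269361 / 0.499278 × 100 = 54.0

54.0%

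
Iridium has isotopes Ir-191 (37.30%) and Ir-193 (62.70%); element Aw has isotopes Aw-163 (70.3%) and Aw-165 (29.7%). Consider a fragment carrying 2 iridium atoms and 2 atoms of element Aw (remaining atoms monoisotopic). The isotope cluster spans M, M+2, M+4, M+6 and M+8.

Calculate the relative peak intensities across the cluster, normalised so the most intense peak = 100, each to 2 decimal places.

Iridium pattern (n=2): 0.139129 : 0.467742 : 0.393129
Element Aw pattern (n=2): 0.494209 : 0.417582 : 0.088209
Convolve the two distributions (both contribute in 2-u steps):
  M: 0.139129×0.494209 = 0.068759
  M+2: 0.139129×0.417582 + 0.467742×0.494209 = 0.289260
  M+4: 0.139129×0.088209 + 0.467742×0.417582 + 0.393129×0.494209 = 0.401881
  M+6: 0.467742×0.088209 + 0.393129×0.417582 = 0.205423
  M+8: 0.393129×0.088209 = 0.034678
Scale to base peak (0.401881) = 100: 17.11 : 71.98 : 100.00 : 51.12 : 8.63

17.11 : 71.98 : 100.00 : 51.12 : 8.63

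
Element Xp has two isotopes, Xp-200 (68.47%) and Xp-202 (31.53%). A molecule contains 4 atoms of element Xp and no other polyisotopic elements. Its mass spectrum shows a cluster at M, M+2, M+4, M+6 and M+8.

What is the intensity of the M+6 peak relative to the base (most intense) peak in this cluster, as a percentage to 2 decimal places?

21.21%

Term probabilities: M 0.2198, M+2 0.4048, M+4 0.2796, M+6 0.0858, M+8 0.0099. Base peak = M+2.
P(M+2) = C(4,1) × 0.6847^3 × 0.3153^1 = 4 × 0.32099701 × 0.3153 = 0.404841 (base)
P(M+6) = C(4,3) × 0.6847^1 × 0.3153^3 = 4 × 0.6847 × 0.03134526 = 0.085848
Relative intensity = 0.085848 / 0.404841 × 100 = 21.21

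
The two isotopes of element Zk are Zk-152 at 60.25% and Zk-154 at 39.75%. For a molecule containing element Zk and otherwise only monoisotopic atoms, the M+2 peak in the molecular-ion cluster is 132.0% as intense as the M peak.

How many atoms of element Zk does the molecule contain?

2

With n Zk atoms, P(M+2)/P(M) = C(n,1)·p^(n−1)q / p^n = n·q/p = n · 0.3975/0.6025.
n = 1.320 × 0.6025/0.3975 = 2.00 ≈ 2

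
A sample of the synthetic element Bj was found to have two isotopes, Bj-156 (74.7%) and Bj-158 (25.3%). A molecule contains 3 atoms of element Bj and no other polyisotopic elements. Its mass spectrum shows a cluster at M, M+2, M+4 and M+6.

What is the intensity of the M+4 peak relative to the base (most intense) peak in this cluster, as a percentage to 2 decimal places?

33.87%

(0.747 + 0.253)^3 gives M 0.4168, M+2 0.4235, M+4 0.1434, M+6 0.0162; the largest is M+2.
P(M+2) = C(3,1) × 0.747^2 × 0.253^1 = 3 × 0.558009 × 0.2530 = 0.423529 (base)
P(M+4) = C(3,2) × 0.747^1 × 0.253^2 = 3 × 0.7470 × 0.064009 = 0.143444
Relative intensity = 0.143444 / 0.423529 × 100 = 33.87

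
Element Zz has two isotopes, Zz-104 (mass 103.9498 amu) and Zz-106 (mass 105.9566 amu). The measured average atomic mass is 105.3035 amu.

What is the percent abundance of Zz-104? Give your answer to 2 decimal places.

32.54%

Writing the weighted mean with unknown fraction x of Zz-104:
103.9498·x + 105.9566·(1 − x) = 105.3035
(103.9498 − 105.9566)·x = 105.3035 − 105.9566
x = -0.6531 / -2.0068 = 0.32544 → 32.54% Zz-104, 67.46% Zz-106.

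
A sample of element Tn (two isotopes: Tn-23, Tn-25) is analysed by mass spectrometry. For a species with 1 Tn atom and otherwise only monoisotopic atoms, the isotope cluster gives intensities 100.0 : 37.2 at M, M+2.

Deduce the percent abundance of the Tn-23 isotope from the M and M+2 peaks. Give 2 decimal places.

Write p for the Tn-23 fraction. I(M+2)/I(M) = [C(1,1)·p^0·(1−p)] / p^1 = 1·(1−p)/p = 37.2/100.0 = 0.3720
(1−p)/p = 0.3720/1 = 0.3720  ⇒  p = 1/(1 + 0.3720) = 0.7289
Tn-23: 72.89%, Tn-25: 27.11%.

72.89%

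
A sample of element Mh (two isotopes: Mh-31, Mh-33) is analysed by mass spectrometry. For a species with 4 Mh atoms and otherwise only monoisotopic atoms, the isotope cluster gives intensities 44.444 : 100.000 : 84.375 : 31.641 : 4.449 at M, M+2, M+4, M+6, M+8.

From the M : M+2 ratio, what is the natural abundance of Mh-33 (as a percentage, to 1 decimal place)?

36.0%

If p is the fraction of Mh that is Mh-31, then I(M+2)/I(M) = [C(4,1)·p^3·(1−p)] / p^4 = 4·(1−p)/p = 100.000/44.444 = 2.2500
(1−p)/p = 2.2500/4 = 0.5625  ⇒  p = 1/(1 + 0.5625) = 0.6400
Mh-31: 64.0%, Mh-33: 36.0%.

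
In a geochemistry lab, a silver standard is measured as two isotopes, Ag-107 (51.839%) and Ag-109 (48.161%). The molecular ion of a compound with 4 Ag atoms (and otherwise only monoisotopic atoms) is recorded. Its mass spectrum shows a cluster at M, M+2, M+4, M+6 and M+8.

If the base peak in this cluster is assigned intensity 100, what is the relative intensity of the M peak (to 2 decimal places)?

Term probabilities: M 0.0722, M+2 0.2684, M+4 0.3740, M+6 0.2316, M+8 0.0538. Base peak = M+4.
P(M+4) = C(4,2) × 0.51839^2 × 0.48161^2 = 6 × 0.26872819 × 0.23194819 = 0.373986 (base)
P(M) = C(4,0) × 0.51839^4 × 0.48161^0 = 1 × 0.07221484 × 1.0000 = 0.072215
Relative intensity = 0.072215 / 0.373986 × 100 = 19.31

19.31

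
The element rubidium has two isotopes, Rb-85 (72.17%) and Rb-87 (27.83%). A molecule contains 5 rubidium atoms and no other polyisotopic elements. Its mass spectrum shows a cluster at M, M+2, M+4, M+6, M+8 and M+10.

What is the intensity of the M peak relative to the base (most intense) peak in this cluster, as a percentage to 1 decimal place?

51.9%

Binomial terms of (0.7217 + 0.2783)^5: M 0.1958, M+2 0.3775, M+4 0.2911, M+6 0.1123, M+8 0.0216, M+10 0.0017 → M+2 is the base peak.
P(M+2) = C(5,1) × 0.7217^4 × 0.2783^1 = 5 × 0.27128565 × 0.2783 = 0.377494 (base)
P(M) = C(5,0) × 0.7217^5 × 0.2783^0 = 1 × 0.19578685 × 1.0000 = 0.195787
Relative intensity = 0.195787 / 0.377494 × 100 = 51.9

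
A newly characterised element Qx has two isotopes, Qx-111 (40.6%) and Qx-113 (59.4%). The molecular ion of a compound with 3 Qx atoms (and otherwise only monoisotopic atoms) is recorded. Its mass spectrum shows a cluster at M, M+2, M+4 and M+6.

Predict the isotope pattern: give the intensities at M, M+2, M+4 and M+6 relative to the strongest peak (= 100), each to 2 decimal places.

15.57 : 68.35 : 100.00 : 48.77

The 3 Qx atoms are independent, so intensities follow the terms of (0.406 + 0.594)^3.
P(M) = 0.406^3 = 0.066923
P(M+2) = 3 × 0.406^2 × 0.594^1 = 0.293738
P(M+4) = 3 × 0.406^1 × 0.594^2 = 0.429754
P(M+6) = 0.594^3 = 0.209585
The M+4 peak is largest (0.429754); scaling to 100 gives 15.57 : 68.35 : 100.00 : 48.77.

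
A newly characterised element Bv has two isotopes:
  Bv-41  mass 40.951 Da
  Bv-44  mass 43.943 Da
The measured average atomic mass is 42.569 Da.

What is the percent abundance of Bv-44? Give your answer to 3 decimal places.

54.078%

Writing the weighted mean with unknown fraction x of Bv-41:
40.951·x + 43.943·(1 − x) = 42.569
(40.951 − 43.943)·x = 42.569 − 43.943
x = -1.374 / -2.992 = 0.45922 → 45.922% Bv-41, 54.078% Bv-44.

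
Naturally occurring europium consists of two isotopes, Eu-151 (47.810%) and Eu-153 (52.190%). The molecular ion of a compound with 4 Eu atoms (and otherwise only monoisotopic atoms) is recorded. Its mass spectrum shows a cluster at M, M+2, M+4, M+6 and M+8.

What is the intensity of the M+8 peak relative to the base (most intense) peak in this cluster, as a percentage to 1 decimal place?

19.9%

Binomial terms of (0.47810 + 0.52190)^4: M 0.0522, M+2 0.2281, M+4 0.3736, M+6 0.2719, M+8 0.0742 → M+4 is the base peak.
P(M+4) = C(4,2) × 0.47810^2 × 0.52190^2 = 6 × 0.22857961 × 0.27237961 = 0.373563 (base)
P(M+8) = C(4,4) × 0.47810^0 × 0.52190^4 = 1 × 1.0000 × 0.07419065 = 0.074191
Relative intensity = 0.074191 / 0.373563 × 100 = 19.9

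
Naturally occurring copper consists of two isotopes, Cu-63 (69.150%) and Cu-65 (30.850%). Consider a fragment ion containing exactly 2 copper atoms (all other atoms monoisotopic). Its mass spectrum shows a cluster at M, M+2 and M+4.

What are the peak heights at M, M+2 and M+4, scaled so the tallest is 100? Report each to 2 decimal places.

100.00 : 89.23 : 19.90

The 2 Cu atoms are independent, so intensities follow the terms of (0.69150 + 0.30850)^2.
P(M) = 0.69150^2 = 0.478172
P(M+2) = 2 × 0.69150^1 × 0.30850^1 = 0.426656
P(M+4) = 0.30850^2 = 0.095172
The M peak is largest (0.478172); scaling to 100 gives 100.00 : 89.23 : 19.90.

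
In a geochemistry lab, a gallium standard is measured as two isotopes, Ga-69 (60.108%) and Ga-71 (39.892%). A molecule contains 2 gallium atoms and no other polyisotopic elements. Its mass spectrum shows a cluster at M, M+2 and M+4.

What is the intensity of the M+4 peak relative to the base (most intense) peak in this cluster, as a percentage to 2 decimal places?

33.18%

Binomial terms of (0.60108 + 0.39892)^2: M 0.3613, M+2 0.4796, M+4 0.1591 → M+2 is the base peak.
P(M+2) = C(2,1) × 0.60108^1 × 0.39892^1 = 2 × 0.60108 × 0.39892 = 0.479566 (base)
P(M+4) = C(2,2) × 0.60108^0 × 0.39892^2 = 1 × 1.0000 × 0.15913717 = 0.159137
Relative intensity = 0.159137 / 0.479566 × 100 = 33.18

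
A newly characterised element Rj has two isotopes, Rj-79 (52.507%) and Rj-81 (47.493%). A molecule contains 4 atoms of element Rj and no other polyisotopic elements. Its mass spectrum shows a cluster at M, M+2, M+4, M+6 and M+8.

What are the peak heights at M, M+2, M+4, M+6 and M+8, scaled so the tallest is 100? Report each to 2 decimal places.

The 4 Rj atoms are independent, so intensities follow the terms of (0.52507 + 0.47493)^4.
P(M) = 0.52507^4 = 0.076010
P(M+2) = 4 × 0.52507^3 × 0.47493^1 = 0.275005
P(M+4) = 6 × 0.52507^2 × 0.47493^2 = 0.373117
P(M+6) = 4 × 0.52507^1 × 0.47493^3 = 0.224991
P(M+8) = 0.47493^4 = 0.050877
The M+4 peak is largest (0.373117); scaling to 100 gives 20.37 : 73.70 : 100.00 : 60.30 : 13.64.

20.37 : 73.70 : 100.00 : 60.30 : 13.64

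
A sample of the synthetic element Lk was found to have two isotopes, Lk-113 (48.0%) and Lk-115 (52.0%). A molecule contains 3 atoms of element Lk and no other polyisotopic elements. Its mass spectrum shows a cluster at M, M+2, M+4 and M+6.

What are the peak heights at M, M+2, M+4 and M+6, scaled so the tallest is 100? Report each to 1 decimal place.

Each Lk atom is independently Lk-113 (p = 0.480) or Lk-115 (q = 0.520); the cluster is the binomial expansion (p + q)^3.
P(M) = 0.480^3 = 0.110592
P(M+2) = 3 × 0.480^2 × 0.520^1 = 0.359424
P(M+4) = 3 × 0.480^1 × 0.520^2 = 0.389376
P(M+6) = 0.520^3 = 0.140608
The M+4 peak is largest (0.389376); scaling to 100 gives 28.4 : 92.3 : 100.0 : 36.1.

28.4 : 92.3 : 100.0 : 36.1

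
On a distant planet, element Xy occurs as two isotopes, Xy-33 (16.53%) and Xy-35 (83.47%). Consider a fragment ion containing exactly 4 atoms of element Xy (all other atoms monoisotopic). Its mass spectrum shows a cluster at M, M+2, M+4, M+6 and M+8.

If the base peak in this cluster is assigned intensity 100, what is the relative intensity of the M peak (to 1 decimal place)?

(0.1653 + 0.8347)^4 gives M 0.0007, M+2 0.0151, M+4 0.1142, M+6 0.3845, M+8 0.4854; the largest is M+8.
P(M+8) = C(4,4) × 0.1653^0 × 0.8347^4 = 1 × 1.0000 × 0.48542446 = 0.485424 (base)
P(M) = C(4,0) × 0.1653^4 × 0.8347^0 = 1 × 0.00074661 × 1.0000 = 0.000747
Relative intensity = 0.000747 / 0.485424 × 100 = 0.2

0.2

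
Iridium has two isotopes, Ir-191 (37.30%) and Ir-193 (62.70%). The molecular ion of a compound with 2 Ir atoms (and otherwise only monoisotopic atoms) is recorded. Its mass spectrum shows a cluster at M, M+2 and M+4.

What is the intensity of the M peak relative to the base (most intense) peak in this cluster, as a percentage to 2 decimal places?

Binomial terms of (0.3730 + 0.6270)^2: M 0.1391, M+2 0.4677, M+4 0.3931 → M+2 is the base peak.
P(M+2) = C(2,1) × 0.3730^1 × 0.6270^1 = 2 × 0.3730 × 0.6270 = 0.467742 (base)
P(M) = C(2,0) × 0.3730^2 × 0.6270^0 = 1 × 0.139129 × 1.0000 = 0.139129
Relative intensity = 0.139129 / 0.467742 × 100 = 29.74

29.74%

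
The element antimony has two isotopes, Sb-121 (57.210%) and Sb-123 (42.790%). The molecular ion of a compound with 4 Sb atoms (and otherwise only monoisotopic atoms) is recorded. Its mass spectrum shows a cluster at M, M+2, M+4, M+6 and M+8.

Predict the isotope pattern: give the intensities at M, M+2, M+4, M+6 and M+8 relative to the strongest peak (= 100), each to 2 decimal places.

29.79 : 89.13 : 100.00 : 49.86 : 9.32

Each Sb atom is independently Sb-121 (p = 0.57210) or Sb-123 (q = 0.42790); the cluster is the binomial expansion (p + q)^4.
P(M) = 0.57210^4 = 0.107124
P(M+2) = 4 × 0.57210^3 × 0.42790^1 = 0.320493
P(M+4) = 6 × 0.57210^2 × 0.42790^2 = 0.359567
P(M+6) = 4 × 0.57210^1 × 0.42790^3 = 0.179291
P(M+8) = 0.42790^4 = 0.033525
The M+4 peak is largest (0.359567); scaling to 100 gives 29.79 : 89.13 : 100.00 : 49.86 : 9.32.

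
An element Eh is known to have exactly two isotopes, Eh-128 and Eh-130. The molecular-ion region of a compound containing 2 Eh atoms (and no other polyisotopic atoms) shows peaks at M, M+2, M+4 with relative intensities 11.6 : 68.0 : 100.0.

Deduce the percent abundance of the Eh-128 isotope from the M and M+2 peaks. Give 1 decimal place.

25.4%

Write p for the Eh-128 fraction. I(M+2)/I(M) = [C(2,1)·p^1·(1−p)] / p^2 = 2·(1−p)/p = 68.0/11.6 = 5.8621
(1−p)/p = 5.8621/2 = 2.9310  ⇒  p = 1/(1 + 2.9310) = 0.2544
Eh-128: 25.4%, Eh-130: 74.6%.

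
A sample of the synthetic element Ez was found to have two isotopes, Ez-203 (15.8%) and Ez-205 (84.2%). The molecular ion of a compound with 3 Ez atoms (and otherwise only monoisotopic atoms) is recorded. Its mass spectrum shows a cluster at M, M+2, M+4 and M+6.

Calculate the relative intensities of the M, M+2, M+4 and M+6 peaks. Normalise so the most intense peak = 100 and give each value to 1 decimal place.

0.7 : 10.6 : 56.3 : 100.0

The 3 Ez atoms are independent, so intensities follow the terms of (0.158 + 0.842)^3.
P(M) = 0.158^3 = 0.003944
P(M+2) = 3 × 0.158^2 × 0.842^1 = 0.063059
P(M+4) = 3 × 0.158^1 × 0.842^2 = 0.336049
P(M+6) = 0.842^3 = 0.596948
The M+6 peak is largest (0.596948); scaling to 100 gives 0.7 : 10.6 : 56.3 : 100.0.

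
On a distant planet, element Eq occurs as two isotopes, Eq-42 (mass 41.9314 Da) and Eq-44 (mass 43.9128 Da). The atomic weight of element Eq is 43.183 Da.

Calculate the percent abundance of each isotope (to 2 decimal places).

Let x be the fractional abundance of Eq-42; then Eq-44 has abundance 1 − x.
41.9314·x + 43.9128·(1 − x) = 43.183
(41.9314 − 43.9128)·x = 43.183 − 43.9128
x = -0.7298 / -1.9814 = 0.36833 → 36.83% Eq-42, 63.17% Eq-44.

Eq-42: 36.83%, Eq-44: 63.17%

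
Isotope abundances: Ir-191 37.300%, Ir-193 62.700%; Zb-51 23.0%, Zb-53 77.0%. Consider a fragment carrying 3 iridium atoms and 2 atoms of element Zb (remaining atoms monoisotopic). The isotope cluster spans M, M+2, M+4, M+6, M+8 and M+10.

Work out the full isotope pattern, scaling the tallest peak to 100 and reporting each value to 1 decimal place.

0.8 : 9.3 : 42.1 : 93.1 : 100.0 : 42.0

Iridium pattern (n=3): 0.05189512 : 0.26170165 : 0.43991135 : 0.24649188
Element Zb pattern (n=2): 0.0529 : 0.3542 : 0.5929
Convolve the two distributions (both contribute in 2-u steps):
  M: 0.05189512×0.0529 = 0.002745
  M+2: 0.05189512×0.3542 + 0.26170165×0.0529 = 0.032225
  M+4: 0.05189512×0.5929 + 0.26170165×0.3542 + 0.43991135×0.0529 = 0.146735
  M+6: 0.26170165×0.5929 + 0.43991135×0.3542 + 0.24649188×0.0529 = 0.324019
  M+8: 0.43991135×0.5929 + 0.24649188×0.3542 = 0.348131
  M+10: 0.24649188×0.5929 = 0.146145
Scale to base peak (0.348131) = 100: 0.8 : 9.3 : 42.1 : 93.1 : 100.0 : 42.0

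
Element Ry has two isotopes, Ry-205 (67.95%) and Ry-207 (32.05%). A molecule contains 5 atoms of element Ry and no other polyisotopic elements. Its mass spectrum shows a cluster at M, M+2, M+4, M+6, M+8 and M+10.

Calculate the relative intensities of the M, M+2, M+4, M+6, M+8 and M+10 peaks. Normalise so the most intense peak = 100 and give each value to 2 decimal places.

42.40 : 100.00 : 94.33 : 44.49 : 10.49 : 0.99

Expanding (0.6795 + 0.3205)^5:
P(M) = 0.6795^5 = 0.144860
P(M+2) = 5 × 0.6795^4 × 0.3205^1 = 0.341630
P(M+4) = 10 × 0.6795^3 × 0.3205^2 = 0.322273
P(M+6) = 10 × 0.6795^2 × 0.3205^3 = 0.152007
P(M+8) = 5 × 0.6795^1 × 0.3205^4 = 0.035849
P(M+10) = 0.3205^5 = 0.003382
The M+2 peak is largest (0.341630); scaling to 100 gives 42.40 : 100.00 : 94.33 : 44.49 : 10.49 : 0.99.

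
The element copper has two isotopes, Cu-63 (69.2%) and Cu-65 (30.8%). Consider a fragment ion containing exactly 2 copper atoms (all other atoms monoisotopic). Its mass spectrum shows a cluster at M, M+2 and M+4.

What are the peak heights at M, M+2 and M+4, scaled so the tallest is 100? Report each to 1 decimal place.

100.0 : 89.0 : 19.8

Each Cu atom is independently Cu-63 (p = 0.692) or Cu-65 (q = 0.308); the cluster is the binomial expansion (p + q)^2.
P(M) = 0.692^2 = 0.478864
P(M+2) = 2 × 0.692^1 × 0.308^1 = 0.426272
P(M+4) = 0.308^2 = 0.094864
The M peak is largest (0.478864); scaling to 100 gives 100.0 : 89.0 : 19.8.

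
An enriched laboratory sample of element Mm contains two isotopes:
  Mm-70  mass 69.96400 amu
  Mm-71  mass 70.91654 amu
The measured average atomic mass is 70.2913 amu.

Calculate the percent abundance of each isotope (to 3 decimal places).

Let x be the fractional abundance of Mm-70; then Mm-71 has abundance 1 − x.
69.96400·x + 70.91654·(1 − x) = 70.2913
(69.96400 − 70.91654)·x = 70.2913 − 70.91654
x = -0.62524 / -0.95254 = 0.65639 → 65.639% Mm-70, 34.361% Mm-71.

Mm-70: 65.639%, Mm-71: 34.361%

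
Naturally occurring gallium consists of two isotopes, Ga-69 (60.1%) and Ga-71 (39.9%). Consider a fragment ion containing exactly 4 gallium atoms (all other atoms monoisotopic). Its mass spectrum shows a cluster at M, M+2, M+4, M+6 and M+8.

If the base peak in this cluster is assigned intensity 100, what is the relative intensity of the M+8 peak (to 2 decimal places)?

Term probabilities: M 0.1305, M+2 0.3465, M+4 0.3450, M+6 0.1527, M+8 0.0253. Base peak = M+2.
P(M+2) = C(4,1) × 0.601^3 × 0.399^1 = 4 × 0.2170818 × 0.3990 = 0.346463 (base)
P(M+8) = C(4,4) × 0.601^0 × 0.399^4 = 1 × 1.0000 × 0.02534496 = 0.025345
Relative intensity = 0.025345 / 0.346463 × 100 = 7.32

7.32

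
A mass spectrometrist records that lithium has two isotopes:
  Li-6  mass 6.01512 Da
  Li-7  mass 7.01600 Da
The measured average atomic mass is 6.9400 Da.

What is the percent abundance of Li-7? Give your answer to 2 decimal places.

92.41%

With x = fraction of Li-6 (so Li-7 is 1 − x):
6.01512·x + 7.01600·(1 − x) = 6.9400
(6.01512 − 7.01600)·x = 6.9400 − 7.01600
x = -0.07600 / -1.00088 = 0.07593 → 7.59% Li-6, 92.41% Li-7.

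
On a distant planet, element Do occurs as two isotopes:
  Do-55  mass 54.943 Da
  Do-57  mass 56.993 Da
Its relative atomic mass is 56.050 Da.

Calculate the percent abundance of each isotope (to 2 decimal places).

Do-55: 46.00%, Do-57: 54.00%

With x = fraction of Do-55 (so Do-57 is 1 − x):
54.943·x + 56.993·(1 − x) = 56.050
(54.943 − 56.993)·x = 56.050 − 56.993
x = -0.943 / -2.050 = 0.46000 → 46.00% Do-55, 54.00% Do-57.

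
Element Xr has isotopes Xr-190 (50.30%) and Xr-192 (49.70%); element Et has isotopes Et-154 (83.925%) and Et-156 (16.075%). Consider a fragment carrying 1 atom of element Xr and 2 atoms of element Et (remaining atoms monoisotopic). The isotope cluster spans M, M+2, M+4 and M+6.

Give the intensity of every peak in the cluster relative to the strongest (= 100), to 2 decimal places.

Element Xr pattern (n=1): 0.5030 : 0.4970
Element Et pattern (n=2): 0.70434056 : 0.26981888 : 0.02584056
Convolve the two distributions (both contribute in 2-u steps):
  M: 0.5030×0.70434056 = 0.354283
  M+2: 0.5030×0.26981888 + 0.4970×0.70434056 = 0.485776
  M+4: 0.5030×0.02584056 + 0.4970×0.26981888 = 0.147098
  M+6: 0.4970×0.02584056 = 0.012843
Scale to base peak (0.485776) = 100: 72.93 : 100.00 : 30.28 : 2.64

72.93 : 100.00 : 30.28 : 2.64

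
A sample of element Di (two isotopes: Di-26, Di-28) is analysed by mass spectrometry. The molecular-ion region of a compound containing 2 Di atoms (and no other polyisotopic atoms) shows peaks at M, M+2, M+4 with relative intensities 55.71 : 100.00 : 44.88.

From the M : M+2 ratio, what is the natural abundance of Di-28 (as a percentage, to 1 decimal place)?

47.3%

Let p = fractional abundance of Di-26. I(M+2)/I(M) = [C(2,1)·p^1·(1−p)] / p^2 = 2·(1−p)/p = 100.00/55.71 = 1.7950
(1−p)/p = 1.7950/2 = 0.8975  ⇒  p = 1/(1 + 0.8975) = 0.5270
Di-26: 52.7%, Di-28: 47.3%.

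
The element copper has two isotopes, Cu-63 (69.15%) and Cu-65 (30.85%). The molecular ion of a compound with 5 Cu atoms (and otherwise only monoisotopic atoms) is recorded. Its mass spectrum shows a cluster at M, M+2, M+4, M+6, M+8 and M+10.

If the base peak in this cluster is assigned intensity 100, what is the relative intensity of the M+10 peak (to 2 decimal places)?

Binomial terms of (0.6915 + 0.3085)^5: M 0.1581, M+2 0.3527, M+4 0.3147, M+6 0.1404, M+8 0.0313, M+10 0.0028 → M+2 is the base peak.
P(M+2) = C(5,1) × 0.6915^4 × 0.3085^1 = 5 × 0.2286487 × 0.3085 = 0.352691 (base)
P(M+10) = C(5,5) × 0.6915^0 × 0.3085^5 = 1 × 1.0000 × 0.00279432 = 0.002794
Relative intensity = 0.002794 / 0.352691 × 100 = 0.79

0.79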